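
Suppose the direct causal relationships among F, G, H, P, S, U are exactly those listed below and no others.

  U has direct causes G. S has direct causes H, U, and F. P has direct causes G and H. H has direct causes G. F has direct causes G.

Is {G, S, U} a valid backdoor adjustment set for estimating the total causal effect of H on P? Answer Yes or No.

No

Backdoor paths from H to P (paths whose first edge points into H):
  P1: H <- G -> P
Condition 1 (no descendant of H in the set): FAILS — S is a descendant of H.
Condition 2 (every backdoor path blocked by {G, S, U}):
  P1: blocked at fork node G ∈ conditioning set.
{G, S, U} does not satisfy the backdoor criterion.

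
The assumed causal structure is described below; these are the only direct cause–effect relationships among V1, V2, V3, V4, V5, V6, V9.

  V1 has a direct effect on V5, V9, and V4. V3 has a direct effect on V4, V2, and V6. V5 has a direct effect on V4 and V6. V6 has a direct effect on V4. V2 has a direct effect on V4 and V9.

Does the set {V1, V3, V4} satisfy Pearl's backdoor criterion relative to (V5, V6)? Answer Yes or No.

Backdoor paths from V5 to V6 (paths whose first edge points into V5):
  P1: V5 <- V1 -> V4 <- V3 -> V6
  P2: V5 <- V1 -> V4 <- V6
  P3: V5 <- V1 -> V4 <- V2 <- V3 -> V6
  P4: V5 <- V1 -> V9 <- V2 <- V3 -> V6
  P5: V5 <- V1 -> V9 <- V2 <- V3 -> V4 <- V6
  P6: V5 <- V1 -> V9 <- V2 -> V4 <- V3 -> V6
  P7: V5 <- V1 -> V9 <- V2 -> V4 <- V6
Condition 1 (no descendant of V5 in the set): FAILS — V4 is a descendant of V5.
Condition 2 (every backdoor path blocked by {V1, V3, V4}):
  P1: blocked at fork node V1 ∈ conditioning set.
  P2: blocked at fork node V1 ∈ conditioning set.
  P3: blocked at fork node V1 ∈ conditioning set.
  P4: blocked at fork node V1 ∈ conditioning set.
  P5: blocked at fork node V1 ∈ conditioning set.
  P6: blocked at fork node V1 ∈ conditioning set.
  P7: blocked at fork node V1 ∈ conditioning set.
{V1, V3, V4} does not satisfy the backdoor criterion.

No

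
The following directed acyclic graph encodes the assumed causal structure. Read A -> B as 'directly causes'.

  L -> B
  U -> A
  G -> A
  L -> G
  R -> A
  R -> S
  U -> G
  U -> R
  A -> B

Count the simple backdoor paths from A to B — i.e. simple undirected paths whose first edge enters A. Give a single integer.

A backdoor path from A to B is any simple undirected path whose first edge points into A (i.e. leaves A via a parent).
Parents of A: {G, R, U}.
Enumerating:
  P1: A <- U -> G <- L -> B
  P2: A <- R <- U -> G <- L -> B
  P3: A <- G <- L -> B
That exhausts the simple backdoor paths. Count: 3.

3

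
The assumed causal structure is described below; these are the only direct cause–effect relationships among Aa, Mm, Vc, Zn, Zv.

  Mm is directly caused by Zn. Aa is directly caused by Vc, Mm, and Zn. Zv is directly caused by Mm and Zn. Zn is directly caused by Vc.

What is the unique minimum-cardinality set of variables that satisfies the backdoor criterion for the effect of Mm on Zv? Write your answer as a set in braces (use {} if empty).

{Zn}

Variables eligible for adjustment (non-descendants of Mm, excluding Mm and Zv): {Vc, Zn}.
Backdoor paths from Mm to Zv:
  P1: Mm <- Zn -> Zv
The empty set is not sufficient: P1 (Mm <- Zn -> Zv) has no collider blocking it and no conditioned non-collider, so it is open.
Try {Zn}:
  P1: blocked at fork node Zn ∈ conditioning set.
{Zn} contains no descendant of Mm and blocks every backdoor path.
No other singleton works — e.g. {Vc} leaves P1 open — so {Zn} is the unique smallest valid adjustment set.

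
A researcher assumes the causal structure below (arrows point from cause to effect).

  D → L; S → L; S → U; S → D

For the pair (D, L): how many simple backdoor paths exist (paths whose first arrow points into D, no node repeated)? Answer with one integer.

1

A backdoor path from D to L is any simple undirected path whose first edge points into D (i.e. leaves D via a parent).
Parents of D: {S}.
Enumerating:
  P1: D <- S -> L
That exhausts the simple backdoor paths. Count: 1.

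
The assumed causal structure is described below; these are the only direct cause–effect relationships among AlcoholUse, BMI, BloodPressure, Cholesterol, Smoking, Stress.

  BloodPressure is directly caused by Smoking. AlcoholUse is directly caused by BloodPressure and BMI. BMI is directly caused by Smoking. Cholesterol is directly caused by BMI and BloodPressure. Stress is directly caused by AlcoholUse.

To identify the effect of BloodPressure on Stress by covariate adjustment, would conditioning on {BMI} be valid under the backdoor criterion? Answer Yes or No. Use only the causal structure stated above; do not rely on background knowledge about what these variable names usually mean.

Yes

Backdoor paths from BloodPressure to Stress (paths whose first edge points into BloodPressure):
  P1: BloodPressure <- Smoking -> BMI -> AlcoholUse -> Stress
Condition 1 (no descendant of BloodPressure in the set): holds — descendants of BloodPressure are {AlcoholUse, Cholesterol, Stress}; none are in {BMI}.
Condition 2 (every backdoor path blocked by {BMI}):
  P1: blocked at chain node BMI ∈ conditioning set.
{BMI} satisfies the backdoor criterion.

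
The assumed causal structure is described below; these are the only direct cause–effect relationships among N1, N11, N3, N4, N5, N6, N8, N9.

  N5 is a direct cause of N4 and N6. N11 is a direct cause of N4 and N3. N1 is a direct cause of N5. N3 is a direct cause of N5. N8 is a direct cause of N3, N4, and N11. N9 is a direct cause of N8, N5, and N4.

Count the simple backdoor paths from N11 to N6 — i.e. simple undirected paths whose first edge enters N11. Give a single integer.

A backdoor path from N11 to N6 is any simple undirected path whose first edge points into N11 (i.e. leaves N11 via a parent).
Parents of N11: {N8}.
Enumerating:
  P1: N11 <- N8 <- N9 -> N5 -> N6
  P2: N11 <- N8 <- N9 -> N4 <- N5 -> N6
  P3: N11 <- N8 -> N3 -> N5 -> N6
  P4: N11 <- N8 -> N4 <- N9 -> N5 -> N6
  P5: N11 <- N8 -> N4 <- N5 -> N6
That exhausts the simple backdoor paths. Count: 5.

5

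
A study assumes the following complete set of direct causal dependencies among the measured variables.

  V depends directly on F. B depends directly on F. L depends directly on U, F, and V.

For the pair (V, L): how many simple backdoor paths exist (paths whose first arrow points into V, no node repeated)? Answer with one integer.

A backdoor path from V to L is any simple undirected path whose first edge points into V (i.e. leaves V via a parent).
Parents of V: {F}.
Enumerating:
  P1: V <- F -> L
That exhausts the simple backdoor paths. Count: 1.

1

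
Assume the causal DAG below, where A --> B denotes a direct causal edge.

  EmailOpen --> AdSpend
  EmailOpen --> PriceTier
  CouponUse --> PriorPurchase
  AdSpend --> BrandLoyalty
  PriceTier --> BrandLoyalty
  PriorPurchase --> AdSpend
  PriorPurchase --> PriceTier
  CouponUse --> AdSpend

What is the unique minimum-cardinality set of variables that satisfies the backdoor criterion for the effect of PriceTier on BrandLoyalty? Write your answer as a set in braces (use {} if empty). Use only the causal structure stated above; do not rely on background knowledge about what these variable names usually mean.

{AdSpend}

Variables eligible for adjustment (non-descendants of PriceTier, excluding PriceTier and BrandLoyalty): {AdSpend, CouponUse, EmailOpen, PriorPurchase}.
Backdoor paths from PriceTier to BrandLoyalty:
  P1: PriceTier <- EmailOpen -> AdSpend -> BrandLoyalty
  P2: PriceTier <- PriorPurchase <- CouponUse -> AdSpend -> BrandLoyalty
  P3: PriceTier <- PriorPurchase -> AdSpend -> BrandLoyalty
The empty set is not sufficient: P1 (PriceTier <- EmailOpen -> AdSpend -> BrandLoyalty) has no collider blocking it and no conditioned non-collider, so it is open.
Try {AdSpend}:
  P1: blocked at chain node AdSpend ∈ conditioning set.
  P2: blocked at chain node AdSpend ∈ conditioning set.
  P3: blocked at chain node AdSpend ∈ conditioning set.
{AdSpend} contains no descendant of PriceTier and blocks every backdoor path.
No other singleton works — e.g. {CouponUse} leaves P1 open — so {AdSpend} is the unique smallest valid adjustment set.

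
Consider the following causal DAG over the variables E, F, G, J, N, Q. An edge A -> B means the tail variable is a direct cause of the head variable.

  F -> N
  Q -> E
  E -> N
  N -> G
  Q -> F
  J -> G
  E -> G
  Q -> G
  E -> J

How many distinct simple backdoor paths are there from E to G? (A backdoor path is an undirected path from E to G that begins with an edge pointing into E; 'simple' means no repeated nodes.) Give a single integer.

A backdoor path from E to G is any simple undirected path whose first edge points into E (i.e. leaves E via a parent).
Parents of E: {Q}.
Enumerating:
  P1: E <- Q -> F -> N -> G
  P2: E <- Q -> G
That exhausts the simple backdoor paths. Count: 2.

2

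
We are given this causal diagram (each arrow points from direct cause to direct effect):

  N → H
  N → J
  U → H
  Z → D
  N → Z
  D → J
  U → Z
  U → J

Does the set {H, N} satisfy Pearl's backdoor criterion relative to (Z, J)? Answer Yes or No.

Backdoor paths from Z to J (paths whose first edge points into Z):
  P1: Z <- U -> H <- N -> J
  P2: Z <- U -> J
  P3: Z <- N -> H <- U -> J
  P4: Z <- N -> J
Condition 1 (no descendant of Z in the set): holds — descendants of Z are {D, J}; none are in {H, N}.
Condition 2 (every backdoor path blocked by {H, N}):
  P1: blocked at fork node N ∈ conditioning set.
  P2: open — no interior node is in the conditioning set.
  P3: blocked at fork node N ∈ conditioning set.
  P4: blocked at fork node N ∈ conditioning set.
{H, N} does not satisfy the backdoor criterion.

No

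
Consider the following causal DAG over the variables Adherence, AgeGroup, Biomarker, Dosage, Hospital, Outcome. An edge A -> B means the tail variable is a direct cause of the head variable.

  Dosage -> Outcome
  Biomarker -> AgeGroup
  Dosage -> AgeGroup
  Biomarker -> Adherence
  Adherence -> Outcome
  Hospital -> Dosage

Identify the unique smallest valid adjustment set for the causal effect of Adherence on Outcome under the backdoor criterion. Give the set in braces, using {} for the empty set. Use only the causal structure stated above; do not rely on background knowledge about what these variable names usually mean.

{}

Variables eligible for adjustment (non-descendants of Adherence, excluding Adherence and Outcome): {AgeGroup, Biomarker, Dosage, Hospital}.
Backdoor paths from Adherence to Outcome:
  P1: Adherence <- Biomarker -> AgeGroup <- Dosage -> Outcome
Each backdoor path contains an unconditioned collider, so every path is already blocked with the empty conditioning set:
  P1: blocked at collider AgeGroup (neither it nor any descendant is in the conditioning set).
The empty set is therefore the unique smallest valid set.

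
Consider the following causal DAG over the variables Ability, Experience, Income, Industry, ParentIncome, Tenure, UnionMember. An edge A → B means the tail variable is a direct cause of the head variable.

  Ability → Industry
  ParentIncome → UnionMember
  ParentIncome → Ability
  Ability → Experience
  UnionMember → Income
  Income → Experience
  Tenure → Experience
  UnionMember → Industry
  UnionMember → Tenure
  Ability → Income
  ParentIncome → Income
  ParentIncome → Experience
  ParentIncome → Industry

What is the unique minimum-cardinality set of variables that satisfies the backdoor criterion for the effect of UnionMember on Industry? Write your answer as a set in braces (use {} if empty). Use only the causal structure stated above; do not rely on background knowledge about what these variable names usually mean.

{ParentIncome}

Variables eligible for adjustment (non-descendants of UnionMember, excluding UnionMember and Industry): {Ability, ParentIncome}.
Backdoor paths from UnionMember to Industry:
  P1: UnionMember <- ParentIncome -> Ability -> Industry
  P2: UnionMember <- ParentIncome -> Income <- Ability -> Industry
  P3: UnionMember <- ParentIncome -> Income -> Experience <- Ability -> Industry
  P4: UnionMember <- ParentIncome -> Experience <- Ability -> Industry
  P5: UnionMember <- ParentIncome -> Experience <- Income <- Ability -> Industry
  P6: UnionMember <- ParentIncome -> Industry
The empty set is not sufficient: P1 (UnionMember <- ParentIncome -> Ability -> Industry) has no collider blocking it and no conditioned non-collider, so it is open.
Try {ParentIncome}:
  P1: blocked at fork node ParentIncome ∈ conditioning set.
  P2: blocked at fork node ParentIncome ∈ conditioning set.
  P3: blocked at fork node ParentIncome ∈ conditioning set.
  P4: blocked at fork node ParentIncome ∈ conditioning set.
  P5: blocked at fork node ParentIncome ∈ conditioning set.
  P6: blocked at fork node ParentIncome ∈ conditioning set.
{ParentIncome} contains no descendant of UnionMember and blocks every backdoor path.
No other singleton works — e.g. {Ability} leaves P6 open — so {ParentIncome} is the unique smallest valid adjustment set.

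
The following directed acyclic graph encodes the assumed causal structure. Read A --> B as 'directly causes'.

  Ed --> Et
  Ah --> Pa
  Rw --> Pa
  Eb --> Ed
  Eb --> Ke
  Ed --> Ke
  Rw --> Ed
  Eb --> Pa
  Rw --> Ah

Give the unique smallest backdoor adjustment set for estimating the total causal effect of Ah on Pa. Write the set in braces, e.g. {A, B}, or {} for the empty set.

Variables eligible for adjustment (non-descendants of Ah, excluding Ah and Pa): {Eb, Ed, Et, Ke, Rw}.
Backdoor paths from Ah to Pa:
  P1: Ah <- Rw -> Ed <- Eb -> Pa
  P2: Ah <- Rw -> Ed -> Ke <- Eb -> Pa
  P3: Ah <- Rw -> Pa
The empty set is not sufficient: P3 (Ah <- Rw -> Pa) has no collider blocking it and no conditioned non-collider, so it is open.
Try {Rw}:
  P1: blocked at fork node Rw ∈ conditioning set.
  P2: blocked at fork node Rw ∈ conditioning set.
  P3: blocked at fork node Rw ∈ conditioning set.
{Rw} contains no descendant of Ah and blocks every backdoor path.
No other singleton works — e.g. {Eb} leaves P3 open — so {Rw} is the unique smallest valid adjustment set.

{Rw}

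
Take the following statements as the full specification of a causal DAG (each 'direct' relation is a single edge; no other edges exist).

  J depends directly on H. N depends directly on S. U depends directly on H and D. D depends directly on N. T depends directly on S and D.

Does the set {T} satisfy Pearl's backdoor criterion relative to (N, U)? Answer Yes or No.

Backdoor paths from N to U (paths whose first edge points into N):
  P1: N <- S -> T <- D -> U
Condition 1 (no descendant of N in the set): FAILS — T is a descendant of N.
Condition 2 (every backdoor path blocked by {T}):
  P1: open — collider(s) T are conditioned on (or have a conditioned descendant) and no non-collider on the path is in the set.
{T} does not satisfy the backdoor criterion.

No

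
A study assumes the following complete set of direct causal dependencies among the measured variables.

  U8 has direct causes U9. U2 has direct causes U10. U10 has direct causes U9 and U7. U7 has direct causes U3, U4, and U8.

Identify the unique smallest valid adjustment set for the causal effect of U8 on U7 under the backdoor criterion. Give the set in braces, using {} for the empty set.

{}

Variables eligible for adjustment (non-descendants of U8, excluding U8 and U7): {U3, U4, U9}.
Backdoor paths from U8 to U7:
  P1: U8 <- U9 -> U10 <- U7
Each backdoor path contains an unconditioned collider, so every path is already blocked with the empty conditioning set:
  P1: blocked at collider U10 (neither it nor any descendant is in the conditioning set).
The empty set is therefore the unique smallest valid set.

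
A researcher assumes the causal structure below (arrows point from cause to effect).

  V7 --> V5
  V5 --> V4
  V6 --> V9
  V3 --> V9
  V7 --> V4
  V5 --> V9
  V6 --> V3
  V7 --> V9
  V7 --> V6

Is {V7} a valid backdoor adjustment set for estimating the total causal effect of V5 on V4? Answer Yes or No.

Yes

Backdoor paths from V5 to V4 (paths whose first edge points into V5):
  P1: V5 <- V7 -> V4
Condition 1 (no descendant of V5 in the set): holds — descendants of V5 are {V4, V9}; none are in {V7}.
Condition 2 (every backdoor path blocked by {V7}):
  P1: blocked at fork node V7 ∈ conditioning set.
{V7} satisfies the backdoor criterion.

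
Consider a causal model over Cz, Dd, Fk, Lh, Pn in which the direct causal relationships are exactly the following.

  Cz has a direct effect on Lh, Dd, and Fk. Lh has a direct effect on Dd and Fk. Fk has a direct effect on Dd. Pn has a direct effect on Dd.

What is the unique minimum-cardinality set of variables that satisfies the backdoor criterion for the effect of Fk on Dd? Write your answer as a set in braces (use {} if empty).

{Cz, Lh}

Variables eligible for adjustment (non-descendants of Fk, excluding Fk and Dd): {Cz, Lh, Pn}.
Backdoor paths from Fk to Dd:
  P1: Fk <- Cz -> Lh -> Dd
  P2: Fk <- Cz -> Dd
  P3: Fk <- Lh <- Cz -> Dd
  P4: Fk <- Lh -> Dd
The empty set is not sufficient: P1 (Fk <- Cz -> Lh -> Dd) has no collider blocking it and no conditioned non-collider, so it is open.
Try {Cz, Lh}:
  P1: blocked at fork node Cz ∈ conditioning set.
  P2: blocked at fork node Cz ∈ conditioning set.
  P3: blocked at chain node Lh ∈ conditioning set.
  P4: blocked at fork node Lh ∈ conditioning set.
{Cz, Lh} contains no descendant of Fk and blocks every backdoor path.
Every element of {Cz, Lh} is needed (dropping Cz leaves P2 open; dropping Lh leaves P4 open), so no proper subset is valid.
Among all size-2 subsets of the eligible variables, only {Cz, Lh} blocks every backdoor path, so it is the unique smallest valid adjustment set.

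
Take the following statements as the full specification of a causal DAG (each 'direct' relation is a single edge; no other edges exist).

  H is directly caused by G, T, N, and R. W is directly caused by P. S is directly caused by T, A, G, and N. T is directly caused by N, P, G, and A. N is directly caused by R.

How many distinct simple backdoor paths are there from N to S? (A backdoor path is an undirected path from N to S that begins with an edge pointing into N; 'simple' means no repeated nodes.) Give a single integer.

6

A backdoor path from N to S is any simple undirected path whose first edge points into N (i.e. leaves N via a parent).
Parents of N: {R}.
Enumerating:
  P1: N <- R -> H <- G -> T <- A -> S
  P2: N <- R -> H <- G -> T -> S
  P3: N <- R -> H <- G -> S
  P4: N <- R -> H <- T <- G -> S
  P5: N <- R -> H <- T <- A -> S
  P6: N <- R -> H <- T -> S
That exhausts the simple backdoor paths. Count: 6.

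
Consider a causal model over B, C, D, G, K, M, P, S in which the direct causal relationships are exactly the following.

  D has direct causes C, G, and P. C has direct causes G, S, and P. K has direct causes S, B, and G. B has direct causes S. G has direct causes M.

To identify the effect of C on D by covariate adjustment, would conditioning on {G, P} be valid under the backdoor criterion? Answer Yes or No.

Yes

Backdoor paths from C to D (paths whose first edge points into C):
  P1: C <- S -> B -> K <- G -> D
  P2: C <- S -> K <- G -> D
  P3: C <- P -> D
  P4: C <- G -> D
Condition 1 (no descendant of C in the set): holds — descendants of C are {D}; none are in {G, P}.
Condition 2 (every backdoor path blocked by {G, P}):
  P1: blocked at collider K (neither it nor any descendant is in the conditioning set).
  P2: blocked at collider K (neither it nor any descendant is in the conditioning set).
  P3: blocked at fork node P ∈ conditioning set.
  P4: blocked at fork node G ∈ conditioning set.
{G, P} satisfies the backdoor criterion.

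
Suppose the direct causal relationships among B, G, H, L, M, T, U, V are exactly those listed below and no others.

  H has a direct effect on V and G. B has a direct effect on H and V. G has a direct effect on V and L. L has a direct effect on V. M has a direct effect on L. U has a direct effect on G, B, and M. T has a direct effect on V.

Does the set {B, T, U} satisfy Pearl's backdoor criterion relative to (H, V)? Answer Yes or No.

Backdoor paths from H to V (paths whose first edge points into H):
  P1: H <- B <- U -> M -> L <- G -> V
  P2: H <- B <- U -> M -> L -> V
  P3: H <- B <- U -> G -> L -> V
  P4: H <- B <- U -> G -> V
  P5: H <- B -> V
Condition 1 (no descendant of H in the set): holds — descendants of H are {G, L, V}; none are in {B, T, U}.
Condition 2 (every backdoor path blocked by {B, T, U}):
  P1: blocked at chain node B ∈ conditioning set.
  P2: blocked at chain node B ∈ conditioning set.
  P3: blocked at chain node B ∈ conditioning set.
  P4: blocked at chain node B ∈ conditioning set.
  P5: blocked at fork node B ∈ conditioning set.
{B, T, U} satisfies the backdoor criterion.

Yes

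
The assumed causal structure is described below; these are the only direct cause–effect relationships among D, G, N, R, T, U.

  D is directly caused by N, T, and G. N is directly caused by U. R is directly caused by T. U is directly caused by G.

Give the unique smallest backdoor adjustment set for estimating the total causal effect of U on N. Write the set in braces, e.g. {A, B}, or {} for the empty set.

Variables eligible for adjustment (non-descendants of U, excluding U and N): {G, R, T}.
Backdoor paths from U to N:
  P1: U <- G -> D <- N
Each backdoor path contains an unconditioned collider, so every path is already blocked with the empty conditioning set:
  P1: blocked at collider D (neither it nor any descendant is in the conditioning set).
The empty set is therefore the unique smallest valid set.

{}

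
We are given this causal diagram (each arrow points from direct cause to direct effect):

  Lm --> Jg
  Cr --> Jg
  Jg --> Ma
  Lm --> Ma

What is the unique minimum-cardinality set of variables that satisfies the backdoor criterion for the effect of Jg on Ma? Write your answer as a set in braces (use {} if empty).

Variables eligible for adjustment (non-descendants of Jg, excluding Jg and Ma): {Cr, Lm}.
Backdoor paths from Jg to Ma:
  P1: Jg <- Lm -> Ma
The empty set is not sufficient: P1 (Jg <- Lm -> Ma) has no collider blocking it and no conditioned non-collider, so it is open.
Try {Lm}:
  P1: blocked at fork node Lm ∈ conditioning set.
{Lm} contains no descendant of Jg and blocks every backdoor path.
No other singleton works — e.g. {Cr} leaves P1 open — so {Lm} is the unique smallest valid adjustment set.

{Lm}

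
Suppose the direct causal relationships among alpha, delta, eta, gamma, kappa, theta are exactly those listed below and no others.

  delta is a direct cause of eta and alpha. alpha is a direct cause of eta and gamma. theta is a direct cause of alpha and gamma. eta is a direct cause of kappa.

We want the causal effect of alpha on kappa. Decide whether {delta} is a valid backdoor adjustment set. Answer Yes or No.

Backdoor paths from alpha to kappa (paths whose first edge points into alpha):
  P1: alpha <- delta -> eta -> kappa
Condition 1 (no descendant of alpha in the set): holds — descendants of alpha are {eta, gamma, kappa}; none are in {delta}.
Condition 2 (every backdoor path blocked by {delta}):
  P1: blocked at fork node delta ∈ conditioning set.
{delta} satisfies the backdoor criterion.

Yes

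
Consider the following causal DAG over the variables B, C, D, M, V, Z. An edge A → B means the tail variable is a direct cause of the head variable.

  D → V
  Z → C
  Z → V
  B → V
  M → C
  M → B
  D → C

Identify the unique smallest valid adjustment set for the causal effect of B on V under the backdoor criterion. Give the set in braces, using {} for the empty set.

{}

Variables eligible for adjustment (non-descendants of B, excluding B and V): {C, D, M, Z}.
Backdoor paths from B to V:
  P1: B <- M -> C <- Z -> V
  P2: B <- M -> C <- D -> V
Each backdoor path contains an unconditioned collider, so every path is already blocked with the empty conditioning set:
  P1: blocked at collider C (neither it nor any descendant is in the conditioning set).
  P2: blocked at collider C (neither it nor any descendant is in the conditioning set).
The empty set is therefore the unique smallest valid set.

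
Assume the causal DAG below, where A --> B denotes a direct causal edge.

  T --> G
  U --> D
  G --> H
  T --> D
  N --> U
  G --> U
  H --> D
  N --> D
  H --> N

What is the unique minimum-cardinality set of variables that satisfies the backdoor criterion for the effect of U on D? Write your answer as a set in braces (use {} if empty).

{G, N}

Variables eligible for adjustment (non-descendants of U, excluding U and D): {G, H, N, T}.
Backdoor paths from U to D:
  P1: U <- G <- T -> D
  P2: U <- G -> H -> N -> D
  P3: U <- G -> H -> D
  P4: U <- N <- H <- G <- T -> D
  P5: U <- N <- H -> D
  P6: U <- N -> D
The empty set is not sufficient: P1 (U <- G <- T -> D) has no collider blocking it and no conditioned non-collider, so it is open.
Try {G, N}:
  P1: blocked at chain node G ∈ conditioning set.
  P2: blocked at fork node G ∈ conditioning set.
  P3: blocked at fork node G ∈ conditioning set.
  P4: blocked at chain node N ∈ conditioning set.
  P5: blocked at chain node N ∈ conditioning set.
  P6: blocked at fork node N ∈ conditioning set.
{G, N} contains no descendant of U and blocks every backdoor path.
Every element of {G, N} is needed (dropping G leaves P1 open; dropping N leaves P5 open), so no proper subset is valid.
Among all size-2 subsets of the eligible variables, only {G, N} blocks every backdoor path, so it is the unique smallest valid adjustment set.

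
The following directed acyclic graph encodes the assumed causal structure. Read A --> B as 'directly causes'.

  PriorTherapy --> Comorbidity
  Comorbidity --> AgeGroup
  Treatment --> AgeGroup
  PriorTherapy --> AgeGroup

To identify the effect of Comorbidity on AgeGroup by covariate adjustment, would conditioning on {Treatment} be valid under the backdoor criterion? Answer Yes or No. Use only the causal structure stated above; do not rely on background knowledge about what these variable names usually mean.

Backdoor paths from Comorbidity to AgeGroup (paths whose first edge points into Comorbidity):
  P1: Comorbidity <- PriorTherapy -> AgeGroup
Condition 1 (no descendant of Comorbidity in the set): holds — descendants of Comorbidity are {AgeGroup}; none are in {Treatment}.
Condition 2 (every backdoor path blocked by {Treatment}):
  P1: open — no interior node is in the conditioning set.
{Treatment} does not satisfy the backdoor criterion.

No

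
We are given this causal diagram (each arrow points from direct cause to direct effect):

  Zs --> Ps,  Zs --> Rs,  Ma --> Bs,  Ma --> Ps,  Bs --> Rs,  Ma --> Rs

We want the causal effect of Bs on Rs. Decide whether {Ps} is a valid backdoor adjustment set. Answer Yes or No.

Backdoor paths from Bs to Rs (paths whose first edge points into Bs):
  P1: Bs <- Ma -> Ps <- Zs -> Rs
  P2: Bs <- Ma -> Rs
Condition 1 (no descendant of Bs in the set): holds — descendants of Bs are {Rs}; none are in {Ps}.
Condition 2 (every backdoor path blocked by {Ps}):
  P1: open — collider(s) Ps are conditioned on (or have a conditioned descendant) and no non-collider on the path is in the set.
  P2: open — no interior node is in the conditioning set.
{Ps} does not satisfy the backdoor criterion.

No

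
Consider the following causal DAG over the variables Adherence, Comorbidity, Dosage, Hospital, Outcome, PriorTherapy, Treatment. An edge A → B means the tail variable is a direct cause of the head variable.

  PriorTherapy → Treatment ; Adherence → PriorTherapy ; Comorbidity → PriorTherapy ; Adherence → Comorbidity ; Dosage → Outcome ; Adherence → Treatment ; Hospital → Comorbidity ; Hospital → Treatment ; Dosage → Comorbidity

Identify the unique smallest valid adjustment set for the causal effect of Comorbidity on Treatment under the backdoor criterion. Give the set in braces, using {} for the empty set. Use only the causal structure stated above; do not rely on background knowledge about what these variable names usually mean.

{Adherence, Hospital}

Variables eligible for adjustment (non-descendants of Comorbidity, excluding Comorbidity and Treatment): {Adherence, Dosage, Hospital, Outcome}.
Backdoor paths from Comorbidity to Treatment:
  P1: Comorbidity <- Adherence -> PriorTherapy -> Treatment
  P2: Comorbidity <- Adherence -> Treatment
  P3: Comorbidity <- Hospital -> Treatment
The empty set is not sufficient: P1 (Comorbidity <- Adherence -> PriorTherapy -> Treatment) has no collider blocking it and no conditioned non-collider, so it is open.
Try {Adherence, Hospital}:
  P1: blocked at fork node Adherence ∈ conditioning set.
  P2: blocked at fork node Adherence ∈ conditioning set.
  P3: blocked at fork node Hospital ∈ conditioning set.
{Adherence, Hospital} contains no descendant of Comorbidity and blocks every backdoor path.
Every element of {Adherence, Hospital} is needed (dropping Adherence leaves P1 open; dropping Hospital leaves P3 open), so no proper subset is valid.
Among all size-2 subsets of the eligible variables, only {Adherence, Hospital} blocks every backdoor path, so it is the unique smallest valid adjustment set.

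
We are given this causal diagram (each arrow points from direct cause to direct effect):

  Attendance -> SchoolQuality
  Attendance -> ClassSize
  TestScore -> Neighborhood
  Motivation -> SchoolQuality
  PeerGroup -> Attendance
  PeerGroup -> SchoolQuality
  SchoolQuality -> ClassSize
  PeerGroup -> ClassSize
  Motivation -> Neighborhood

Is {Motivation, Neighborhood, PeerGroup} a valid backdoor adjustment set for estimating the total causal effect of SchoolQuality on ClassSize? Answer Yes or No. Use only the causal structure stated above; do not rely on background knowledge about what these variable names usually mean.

Backdoor paths from SchoolQuality to ClassSize (paths whose first edge points into SchoolQuality):
  P1: SchoolQuality <- PeerGroup -> Attendance -> ClassSize
  P2: SchoolQuality <- PeerGroup -> ClassSize
  P3: SchoolQuality <- Attendance <- PeerGroup -> ClassSize
  P4: SchoolQuality <- Attendance -> ClassSize
Condition 1 (no descendant of SchoolQuality in the set): holds — descendants of SchoolQuality are {ClassSize}; none are in {Motivation, Neighborhood, PeerGroup}.
Condition 2 (every backdoor path blocked by {Motivation, Neighborhood, PeerGroup}):
  P1: blocked at fork node PeerGroup ∈ conditioning set.
  P2: blocked at fork node PeerGroup ∈ conditioning set.
  P3: blocked at fork node PeerGroup ∈ conditioning set.
  P4: open — no interior node is in the conditioning set.
{Motivation, Neighborhood, PeerGroup} does not satisfy the backdoor criterion.

No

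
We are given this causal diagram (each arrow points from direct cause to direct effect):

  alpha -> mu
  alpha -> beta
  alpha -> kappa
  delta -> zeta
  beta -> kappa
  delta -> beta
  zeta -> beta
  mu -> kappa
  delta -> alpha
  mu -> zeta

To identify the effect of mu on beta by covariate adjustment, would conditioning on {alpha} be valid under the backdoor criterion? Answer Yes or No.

Backdoor paths from mu to beta (paths whose first edge points into mu):
  P1: mu <- alpha <- delta -> zeta -> beta
  P2: mu <- alpha <- delta -> beta
  P3: mu <- alpha -> beta
  P4: mu <- alpha -> kappa <- beta
Condition 1 (no descendant of mu in the set): holds — descendants of mu are {beta, kappa, zeta}; none are in {alpha}.
Condition 2 (every backdoor path blocked by {alpha}):
  P1: blocked at chain node alpha ∈ conditioning set.
  P2: blocked at chain node alpha ∈ conditioning set.
  P3: blocked at fork node alpha ∈ conditioning set.
  P4: blocked at fork node alpha ∈ conditioning set.
{alpha} satisfies the backdoor criterion.

Yes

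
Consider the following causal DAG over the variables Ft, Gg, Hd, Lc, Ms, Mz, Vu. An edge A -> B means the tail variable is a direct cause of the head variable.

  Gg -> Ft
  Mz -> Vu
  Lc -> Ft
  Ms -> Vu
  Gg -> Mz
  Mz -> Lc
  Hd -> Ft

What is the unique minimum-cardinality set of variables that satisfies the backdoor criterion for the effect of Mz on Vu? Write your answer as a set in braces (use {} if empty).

Variables eligible for adjustment (non-descendants of Mz, excluding Mz and Vu): {Gg, Hd, Ms}.
Backdoor paths from Mz to Vu:
  (none)
With no backdoor paths the empty set already satisfies the criterion, and it is trivially minimal.

{}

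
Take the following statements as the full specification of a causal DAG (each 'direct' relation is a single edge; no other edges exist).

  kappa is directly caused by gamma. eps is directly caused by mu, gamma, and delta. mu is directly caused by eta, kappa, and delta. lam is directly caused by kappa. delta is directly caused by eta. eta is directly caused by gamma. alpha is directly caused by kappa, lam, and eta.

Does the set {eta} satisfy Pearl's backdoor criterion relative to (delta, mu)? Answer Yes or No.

Backdoor paths from delta to mu (paths whose first edge points into delta):
  P1: delta <- eta <- gamma -> kappa -> mu
  P2: delta <- eta <- gamma -> eps <- mu
  P3: delta <- eta -> mu
  P4: delta <- eta -> alpha <- kappa <- gamma -> eps <- mu
  P5: delta <- eta -> alpha <- kappa -> mu
  P6: delta <- eta -> alpha <- lam <- kappa <- gamma -> eps <- mu
  P7: delta <- eta -> alpha <- lam <- kappa -> mu
Condition 1 (no descendant of delta in the set): holds — descendants of delta are {eps, mu}; none are in {eta}.
Condition 2 (every backdoor path blocked by {eta}):
  P1: blocked at chain node eta ∈ conditioning set.
  P2: blocked at chain node eta ∈ conditioning set.
  P3: blocked at fork node eta ∈ conditioning set.
  P4: blocked at fork node eta ∈ conditioning set.
  P5: blocked at fork node eta ∈ conditioning set.
  P6: blocked at fork node eta ∈ conditioning set.
  P7: blocked at fork node eta ∈ conditioning set.
{eta} satisfies the backdoor criterion.

Yes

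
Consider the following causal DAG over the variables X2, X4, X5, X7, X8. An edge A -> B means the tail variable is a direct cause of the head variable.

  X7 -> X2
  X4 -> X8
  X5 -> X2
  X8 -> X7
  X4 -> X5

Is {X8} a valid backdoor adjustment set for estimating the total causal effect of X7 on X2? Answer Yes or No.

Backdoor paths from X7 to X2 (paths whose first edge points into X7):
  P1: X7 <- X8 <- X4 -> X5 -> X2
Condition 1 (no descendant of X7 in the set): holds — descendants of X7 are {X2}; none are in {X8}.
Condition 2 (every backdoor path blocked by {X8}):
  P1: blocked at chain node X8 ∈ conditioning set.
{X8} satisfies the backdoor criterion.

Yes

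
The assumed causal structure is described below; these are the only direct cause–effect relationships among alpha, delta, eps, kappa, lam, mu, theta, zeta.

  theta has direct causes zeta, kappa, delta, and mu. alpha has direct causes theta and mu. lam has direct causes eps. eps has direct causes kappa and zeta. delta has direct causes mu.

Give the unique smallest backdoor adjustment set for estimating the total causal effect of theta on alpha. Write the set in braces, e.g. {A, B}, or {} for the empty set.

{mu}

Variables eligible for adjustment (non-descendants of theta, excluding theta and alpha): {delta, eps, kappa, lam, mu, zeta}.
Backdoor paths from theta to alpha:
  P1: theta <- mu -> alpha
  P2: theta <- delta <- mu -> alpha
The empty set is not sufficient: P1 (theta <- mu -> alpha) has no collider blocking it and no conditioned non-collider, so it is open.
Try {mu}:
  P1: blocked at fork node mu ∈ conditioning set.
  P2: blocked at fork node mu ∈ conditioning set.
{mu} contains no descendant of theta and blocks every backdoor path.
No other singleton works — e.g. {zeta} leaves P1 open — so {mu} is the unique smallest valid adjustment set.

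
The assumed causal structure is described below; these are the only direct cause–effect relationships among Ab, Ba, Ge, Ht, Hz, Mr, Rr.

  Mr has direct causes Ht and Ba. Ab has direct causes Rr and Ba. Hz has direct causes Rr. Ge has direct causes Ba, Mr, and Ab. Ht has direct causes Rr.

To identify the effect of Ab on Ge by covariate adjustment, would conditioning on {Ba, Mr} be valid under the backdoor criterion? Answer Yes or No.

Yes

Backdoor paths from Ab to Ge (paths whose first edge points into Ab):
  P1: Ab <- Rr -> Ht -> Mr <- Ba -> Ge
  P2: Ab <- Rr -> Ht -> Mr -> Ge
  P3: Ab <- Ba -> Mr -> Ge
  P4: Ab <- Ba -> Ge
Condition 1 (no descendant of Ab in the set): holds — descendants of Ab are {Ge}; none are in {Ba, Mr}.
Condition 2 (every backdoor path blocked by {Ba, Mr}):
  P1: blocked at fork node Ba ∈ conditioning set.
  P2: blocked at chain node Mr ∈ conditioning set.
  P3: blocked at fork node Ba ∈ conditioning set.
  P4: blocked at fork node Ba ∈ conditioning set.
{Ba, Mr} satisfies the backdoor criterion.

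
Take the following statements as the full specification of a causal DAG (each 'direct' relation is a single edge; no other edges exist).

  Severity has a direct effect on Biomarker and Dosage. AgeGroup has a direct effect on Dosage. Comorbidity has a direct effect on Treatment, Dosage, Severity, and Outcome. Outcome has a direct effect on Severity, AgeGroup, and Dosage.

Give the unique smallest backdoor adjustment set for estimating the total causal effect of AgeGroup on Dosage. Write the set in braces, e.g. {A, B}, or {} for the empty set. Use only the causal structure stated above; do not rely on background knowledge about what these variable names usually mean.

{Outcome}

Variables eligible for adjustment (non-descendants of AgeGroup, excluding AgeGroup and Dosage): {Biomarker, Comorbidity, Outcome, Severity, Treatment}.
Backdoor paths from AgeGroup to Dosage:
  P1: AgeGroup <- Outcome <- Comorbidity -> Severity -> Dosage
  P2: AgeGroup <- Outcome <- Comorbidity -> Dosage
  P3: AgeGroup <- Outcome -> Severity <- Comorbidity -> Dosage
  P4: AgeGroup <- Outcome -> Severity -> Dosage
  P5: AgeGroup <- Outcome -> Dosage
The empty set is not sufficient: P1 (AgeGroup <- Outcome <- Comorbidity -> Severity -> Dosage) has no collider blocking it and no conditioned non-collider, so it is open.
Try {Outcome}:
  P1: blocked at chain node Outcome ∈ conditioning set.
  P2: blocked at chain node Outcome ∈ conditioning set.
  P3: blocked at fork node Outcome ∈ conditioning set.
  P4: blocked at fork node Outcome ∈ conditioning set.
  P5: blocked at fork node Outcome ∈ conditioning set.
{Outcome} contains no descendant of AgeGroup and blocks every backdoor path.
No other singleton works — e.g. {Comorbidity} leaves P4 open — so {Outcome} is the unique smallest valid adjustment set.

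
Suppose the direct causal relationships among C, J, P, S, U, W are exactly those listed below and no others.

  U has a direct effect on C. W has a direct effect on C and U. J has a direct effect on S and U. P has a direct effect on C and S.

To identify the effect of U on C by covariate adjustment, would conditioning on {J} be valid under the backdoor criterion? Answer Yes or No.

No

Backdoor paths from U to C (paths whose first edge points into U):
  P1: U <- J -> S <- P -> C
  P2: U <- W -> C
Condition 1 (no descendant of U in the set): holds — descendants of U are {C}; none are in {J}.
Condition 2 (every backdoor path blocked by {J}):
  P1: blocked at fork node J ∈ conditioning set.
  P2: open — no interior node is in the conditioning set.
{J} does not satisfy the backdoor criterion.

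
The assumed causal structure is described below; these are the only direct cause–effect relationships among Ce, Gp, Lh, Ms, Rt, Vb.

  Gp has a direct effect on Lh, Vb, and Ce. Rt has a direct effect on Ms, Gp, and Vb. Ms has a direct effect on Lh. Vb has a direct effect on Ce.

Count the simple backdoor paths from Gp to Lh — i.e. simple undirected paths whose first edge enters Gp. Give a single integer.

A backdoor path from Gp to Lh is any simple undirected path whose first edge points into Gp (i.e. leaves Gp via a parent).
Parents of Gp: {Rt}.
Enumerating:
  P1: Gp <- Rt -> Ms -> Lh
That exhausts the simple backdoor paths. Count: 1.

1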